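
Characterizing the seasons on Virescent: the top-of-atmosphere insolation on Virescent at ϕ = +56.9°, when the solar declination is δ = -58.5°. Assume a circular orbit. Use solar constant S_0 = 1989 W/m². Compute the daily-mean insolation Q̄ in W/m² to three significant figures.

Q̄ ≈ 0.00 W/m²

cos h₀ = −tan(+56.9°) tan(-58.500°) = 2.5033 ≥ 1 ⇒ polar night, h₀ = 0 and Q̄ = 0.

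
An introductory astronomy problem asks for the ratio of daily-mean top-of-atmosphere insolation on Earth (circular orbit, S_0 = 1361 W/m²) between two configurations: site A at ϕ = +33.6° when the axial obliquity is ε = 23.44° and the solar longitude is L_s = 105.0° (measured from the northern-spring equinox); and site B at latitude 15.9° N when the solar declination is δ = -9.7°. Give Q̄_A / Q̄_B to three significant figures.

— Configuration A (ϕ=+33.6°):
Solar declination: sin δ = sin ε · sin L_s = sin 23.44° × sin 105.0° = 0.38423, so δ = +22.596°.
cos h₀ = −tan(+33.6°) tan(+22.596°) = -0.2765, h₀ = 1.8510 rad.
Bracket: h₀ sin ϕ sin δ + cos ϕ cos δ sin h₀ = 1.8510×0.55339×0.38423 + 0.83292×0.92324×0.96101 = 0.393576 + 0.739002 = 1.132578.
Q̄ = (S_0/π) × [bracket] = (1361/π) × 1.132578 = 490.66 W/m².
— Configuration B (ϕ=+15.9°):
cos h₀ = −tan(+15.9°) tan(-9.700°) = 0.0487, h₀ = 1.5221 rad.
Bracket: h₀ sin ϕ sin δ + cos ϕ cos δ sin h₀ = 1.5221×0.27396×-0.16849 + 0.96174×0.98570×0.99881 = -0.070259 + 0.946859 = 0.876600.
Q̄ = (S_0/π) × [bracket] = (1361/π) × 0.876600 = 379.76 W/m².
Ratio Q̄_A / Q̄_B = 490.66 / 379.76 = 1.292.

Q̄_A / Q̄_B ≈ 1.29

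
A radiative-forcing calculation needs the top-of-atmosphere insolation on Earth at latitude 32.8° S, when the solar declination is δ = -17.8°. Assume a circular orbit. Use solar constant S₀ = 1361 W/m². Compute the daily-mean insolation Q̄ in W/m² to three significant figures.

Q̄ ≈ 467 W/m²

cos H₀ = −tan(-32.8°) tan(-17.800°) = -0.2069, H₀ = 1.7792 rad.
Bracket: H₀ sin φ sin δ + cos φ cos δ sin H₀ = 1.7792×-0.54171×-0.30570 + 0.84057×0.95213×0.97836 = 0.294637 + 0.783013 = 1.077650.
Q̄ = (S₀/π) × [bracket] = (1361/π) × 1.077650 = 466.9 W/m².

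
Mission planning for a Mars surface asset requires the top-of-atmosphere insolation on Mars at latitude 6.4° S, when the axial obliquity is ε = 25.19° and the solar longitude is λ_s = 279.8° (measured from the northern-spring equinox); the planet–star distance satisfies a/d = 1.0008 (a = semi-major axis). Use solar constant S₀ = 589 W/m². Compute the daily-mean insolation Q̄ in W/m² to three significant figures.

Solar declination: sin δ = sin ε · sin λ_s = sin 25.19° × sin 279.8° = -0.41941, so δ = -24.797°.
cos H₀ = −tan(-6.4°) tan(-24.797°) = -0.0518, H₀ = 1.6226 rad.
Bracket: H₀ sin φ sin δ + cos φ cos δ sin H₀ = 1.6226×-0.11147×-0.41941 + 0.99377×0.90780×0.99866 = 0.075859 + 0.900936 = 0.976795.
Inverse-square distance factor (a/d)² = 1.0008² = 1.001601.
Q̄ = (S₀/π) × 1.001601 × [bracket] = (589/π) × 1.001601 × 0.976795 = 183.4 W/m².

Q̄ ≈ 183 W/m²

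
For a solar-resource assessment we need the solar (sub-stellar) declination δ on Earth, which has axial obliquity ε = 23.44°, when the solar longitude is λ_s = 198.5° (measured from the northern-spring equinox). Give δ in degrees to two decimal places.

sin δ = sin ε · sin λ_s = sin 23.44° × sin 198.5° = -0.126220.
δ = arcsin(-0.126220) = -7.25°.

δ = -7.25°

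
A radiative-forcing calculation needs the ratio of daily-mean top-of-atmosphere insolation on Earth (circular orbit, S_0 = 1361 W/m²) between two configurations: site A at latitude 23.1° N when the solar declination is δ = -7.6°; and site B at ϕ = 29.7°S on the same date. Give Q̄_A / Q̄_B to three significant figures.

— Configuration A (ϕ=+23.1°):
cos h₀ = −tan(+23.1°) tan(-7.600°) = 0.0569, h₀ = 1.5139 rad.
Bracket: h₀ sin ϕ sin δ + cos ϕ cos δ sin h₀ = 1.5139×0.39234×-0.13226 + 0.91982×0.99122×0.99838 = -0.078558 + 0.910267 = 0.831709.
Q̄ = (S_0/π) × [bracket] = (1361/π) × 0.831709 = 360.31 W/m².
— Configuration B (ϕ=-29.7°):
cos h₀ = −tan(-29.7°) tan(-7.600°) = -0.0761, h₀ = 1.6470 rad.
Bracket: h₀ sin ϕ sin δ + cos ϕ cos δ sin h₀ = 1.6470×-0.49546×-0.13226 + 0.86863×0.99122×0.99710 = 0.107927 + 0.858507 = 0.966434.
Q̄ = (S_0/π) × [bracket] = (1361/π) × 0.966434 = 418.68 W/m².
Ratio Q̄_A / Q̄_B = 360.31 / 418.68 = 0.8606.

Q̄_A / Q̄_B ≈ 0.861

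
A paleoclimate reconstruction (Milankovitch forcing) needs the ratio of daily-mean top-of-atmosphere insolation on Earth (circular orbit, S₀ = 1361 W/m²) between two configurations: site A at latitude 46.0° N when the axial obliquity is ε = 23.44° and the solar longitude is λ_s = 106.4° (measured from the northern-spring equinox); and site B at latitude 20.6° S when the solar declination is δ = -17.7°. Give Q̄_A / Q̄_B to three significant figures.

Q̄_A / Q̄_B ≈ 1.06

— Configuration A (φ=+46.0°):
Solar declination: sin δ = sin ε · sin λ_s = sin 23.44° × sin 106.4° = 0.38160, so δ = +22.433°.
cos H₀ = −tan(+46.0°) tan(+22.433°) = -0.4275, H₀ = 2.0125 rad.
Bracket: H₀ sin φ sin δ + cos φ cos δ sin H₀ = 2.0125×0.71934×0.38160 + 0.69466×0.92433×0.90401 = 0.552432 + 0.580460 = 1.132892.
Q̄ = (S₀/π) × [bracket] = (1361/π) × 1.132892 = 490.79 W/m².
— Configuration B (φ=-20.6°):
cos H₀ = −tan(-20.6°) tan(-17.700°) = -0.1200, H₀ = 1.6910 rad.
Bracket: H₀ sin φ sin δ + cos φ cos δ sin H₀ = 1.6910×-0.35184×-0.30403 + 0.93606×0.95266×0.99278 = 0.180886 + 0.885309 = 1.066195.
Q̄ = (S₀/π) × [bracket] = (1361/π) × 1.066195 = 461.90 W/m².
Ratio Q̄_A / Q̄_B = 490.79 / 461.90 = 1.063.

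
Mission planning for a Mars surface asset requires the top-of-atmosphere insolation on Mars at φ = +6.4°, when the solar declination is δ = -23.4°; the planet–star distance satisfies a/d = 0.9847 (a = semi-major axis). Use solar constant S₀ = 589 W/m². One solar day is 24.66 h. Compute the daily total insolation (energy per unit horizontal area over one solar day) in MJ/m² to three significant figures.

13.6 MJ/m²

cos H₀ = −tan(+6.4°) tan(-23.400°) = 0.0485, H₀ = 1.5222 rad.
Bracket: H₀ sin φ sin δ + cos φ cos δ sin H₀ = 1.5222×0.11147×-0.39715 + 0.99377×0.91775×0.99882 = -0.067388 + 0.910956 = 0.843568.
Inverse-square distance factor (a/d)² = 0.9847² = 0.969634.
Q̄ = (S₀/π) × 0.969634 × [bracket] = (589/π) × 0.969634 × 0.843568 = 153.35 W/m².
Daily total = Q̄ × 24.66 h × 3600 s/h = 153.35 × 24.66 × 3600 / 10⁶ = 13.61 MJ/m².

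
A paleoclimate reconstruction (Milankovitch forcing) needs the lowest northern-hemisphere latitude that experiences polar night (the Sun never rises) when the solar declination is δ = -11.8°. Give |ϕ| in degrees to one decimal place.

Polar night requires cos h₀ = −tan ϕ tan δ ≥ 1, i.e. tan ϕ tan δ ≤ −1.
The boundary is |tan ϕ| · |tan δ| = 1, so |ϕ| = 90° − |δ| = 90° − 11.8° = 78.2° in the northern hemisphere.

|ϕ| = 78.2°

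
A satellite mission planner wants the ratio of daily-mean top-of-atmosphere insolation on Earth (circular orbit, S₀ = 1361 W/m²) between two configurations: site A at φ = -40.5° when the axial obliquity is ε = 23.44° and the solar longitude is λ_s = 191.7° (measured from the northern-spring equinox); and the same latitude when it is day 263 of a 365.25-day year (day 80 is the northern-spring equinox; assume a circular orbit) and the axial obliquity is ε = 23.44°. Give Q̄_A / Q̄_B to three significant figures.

— Configuration A (φ=-40.5°):
Solar declination: sin δ = sin ε · sin λ_s = sin 23.44° × sin 191.7° = -0.08067, so δ = -4.627°.
cos H₀ = −tan(-40.5°) tan(-4.627°) = -0.0691, H₀ = 1.6400 rad.
Bracket: H₀ sin φ sin δ + cos φ cos δ sin H₀ = 1.6400×-0.64945×-0.08067 + 0.76041×0.99674×0.99761 = 0.085921 + 0.756120 = 0.842041.
Q̄ = (S₀/π) × [bracket] = (1361/π) × 0.842041 = 364.79 W/m².
— Configuration B (φ=-40.5°):
Solar longitude: λ_s = 360° × (263 − 80)/365.25 = 180.370°.
sin δ = sin 23.44° × sin 180.370° = -0.00257, so δ = -0.147°.
cos H₀ = −tan(-40.5°) tan(-0.147°) = -0.0022, H₀ = 1.5730 rad.
Bracket: H₀ sin φ sin δ + cos φ cos δ sin H₀ = 1.5730×-0.64945×-0.00257 + 0.76041×1.00000×1.00000 = 0.002625 + 0.760410 = 0.763035.
Q̄ = (S₀/π) × [bracket] = (1361/π) × 0.763035 = 330.56 W/m².
Ratio Q̄_A / Q̄_B = 364.79 / 330.56 = 1.104.

Q̄_A / Q̄_B ≈ 1.10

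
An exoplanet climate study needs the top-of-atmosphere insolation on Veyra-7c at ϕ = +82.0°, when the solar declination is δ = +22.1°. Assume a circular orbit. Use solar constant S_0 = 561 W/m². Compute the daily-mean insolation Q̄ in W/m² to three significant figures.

cos h₀ = −tan(+82.0°) tan(+22.100°) = -2.8893 ≤ −1 ⇒ polar day, h₀ = π.
Bracket: h₀ sin ϕ sin δ + cos ϕ cos δ sin h₀ = 3.1416×0.99027×0.37622 + 0.13917×0.92653×0.00000 = 1.170433 + 0.000000 = 1.170433.
Q̄ = (S_0/π) × [bracket] = (561/π) × 1.170433 = 209.0 W/m².

Q̄ ≈ 209 W/m²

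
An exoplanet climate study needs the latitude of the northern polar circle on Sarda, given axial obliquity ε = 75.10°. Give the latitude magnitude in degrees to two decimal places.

The polar circle is the lowest latitude that experiences at least one full rotation of continuous daylight at the northern-summer solstice; it lies at |ϕ| = 90° − ε = 90° − 75.10° = 14.90°.

14.90°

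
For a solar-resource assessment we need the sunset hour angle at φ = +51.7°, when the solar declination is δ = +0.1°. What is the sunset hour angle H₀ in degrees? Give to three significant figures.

cos H₀ = −tan φ · tan δ = −tan(+51.7°) × tan(+0.100°) = -0.0022, so H₀ = 1.5730 rad = 90.13°.

H₀ = 90.1°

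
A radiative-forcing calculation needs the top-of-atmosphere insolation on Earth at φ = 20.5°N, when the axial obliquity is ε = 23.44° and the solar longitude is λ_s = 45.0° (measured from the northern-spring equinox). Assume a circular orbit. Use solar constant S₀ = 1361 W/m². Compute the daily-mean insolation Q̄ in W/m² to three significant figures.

Q̄ ≈ 459 W/m²

Solar declination: sin δ = sin ε · sin λ_s = sin 23.44° × sin 45.0° = 0.28128, so δ = +16.337°.
cos H₀ = −tan(+20.5°) tan(+16.337°) = -0.1096, H₀ = 1.6806 rad.
Bracket: H₀ sin φ sin δ + cos φ cos δ sin H₀ = 1.6806×0.35021×0.28128 + 0.93667×0.95963×0.99398 = 0.165551 + 0.893446 = 1.058997.
Q̄ = (S₀/π) × [bracket] = (1361/π) × 1.058997 = 458.8 W/m².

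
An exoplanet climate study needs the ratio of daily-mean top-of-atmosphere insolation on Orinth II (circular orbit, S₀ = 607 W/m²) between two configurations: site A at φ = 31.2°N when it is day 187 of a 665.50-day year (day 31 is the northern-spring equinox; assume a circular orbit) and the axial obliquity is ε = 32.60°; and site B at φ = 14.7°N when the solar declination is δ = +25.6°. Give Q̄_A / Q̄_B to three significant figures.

— Configuration A (φ=+31.2°):
Solar longitude: λ_s = 360° × (187 − 31)/665.50 = 84.388°.
sin δ = sin 32.60° × sin 84.388° = 0.53619, so δ = +32.425°.
cos H₀ = −tan(+31.2°) tan(+32.425°) = -0.3847, H₀ = 1.9657 rad.
Bracket: H₀ sin φ sin δ + cos φ cos δ sin H₀ = 1.9657×0.51803×0.53619 + 0.85536×0.84410×0.92304 = 0.545998 + 0.666444 = 1.212442.
Q̄ = (S₀/π) × [bracket] = (607/π) × 1.212442 = 234.26 W/m².
— Configuration B (φ=+14.7°):
cos H₀ = −tan(+14.7°) tan(+25.600°) = -0.1257, H₀ = 1.6968 rad.
Bracket: H₀ sin φ sin δ + cos φ cos δ sin H₀ = 1.6968×0.25376×0.43209 + 0.96727×0.90183×0.99207 = 0.186049 + 0.865396 = 1.051445.
Q̄ = (S₀/π) × [bracket] = (607/π) × 1.051445 = 203.15 W/m².
Ratio Q̄_A / Q̄_B = 234.26 / 203.15 = 1.153.

Q̄_A / Q̄_B ≈ 1.15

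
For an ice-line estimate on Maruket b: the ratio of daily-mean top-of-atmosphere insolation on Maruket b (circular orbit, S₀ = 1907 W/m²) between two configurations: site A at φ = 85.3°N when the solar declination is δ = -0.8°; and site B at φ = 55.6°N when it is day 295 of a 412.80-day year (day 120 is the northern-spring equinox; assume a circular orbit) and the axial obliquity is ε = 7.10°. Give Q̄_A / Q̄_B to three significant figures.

— Configuration A (φ=+85.3°):
cos H₀ = −tan(+85.3°) tan(-0.800°) = 0.1698, H₀ = 1.4001 rad.
Bracket: H₀ sin φ sin δ + cos φ cos δ sin H₀ = 1.4001×0.99664×-0.01396 + 0.08194×0.99990×0.98547 = -0.019480 + 0.080741 = 0.061261.
Q̄ = (S₀/π) × [bracket] = (1907/π) × 0.061261 = 37.186 W/m².
— Configuration B (φ=+55.6°):
Solar longitude: λ_s = 360° × (295 − 120)/412.80 = 152.616°.
sin δ = sin 7.10° × sin 152.616° = 0.05685, so δ = +3.259°.
cos H₀ = −tan(+55.6°) tan(+3.259°) = -0.0832, H₀ = 1.6541 rad.
Bracket: H₀ sin φ sin δ + cos φ cos δ sin H₀ = 1.6541×0.82511×0.05685 + 0.56497×0.99838×0.99654 = 0.077590 + 0.562103 = 0.639693.
Q̄ = (S₀/π) × [bracket] = (1907/π) × 0.639693 = 388.30 W/m².
Ratio Q̄_A / Q̄_B = 37.186 / 388.30 = 0.09577.

Q̄_A / Q̄_B ≈ 0.0958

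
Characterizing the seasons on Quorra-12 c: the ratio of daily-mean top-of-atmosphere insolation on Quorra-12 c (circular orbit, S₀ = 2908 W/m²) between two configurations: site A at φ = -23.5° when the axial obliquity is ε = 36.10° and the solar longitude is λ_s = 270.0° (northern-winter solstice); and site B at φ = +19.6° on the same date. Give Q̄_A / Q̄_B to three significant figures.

— Configuration A (φ=-23.5°):
Solar declination: sin δ = sin ε · sin λ_s = sin 36.10° × sin 270.0° = -0.58920, so δ = -36.100°.
cos H₀ = −tan(-23.5°) tan(-36.100°) = -0.3171, H₀ = 1.8934 rad.
Bracket: H₀ sin φ sin δ + cos φ cos δ sin H₀ = 1.8934×-0.39875×-0.58920 + 0.91706×0.80799×0.94840 = 0.444842 + 0.702741 = 1.147583.
Q̄ = (S₀/π) × [bracket] = (2908/π) × 1.147583 = 1062.3 W/m².
— Configuration B (φ=+19.6°):
cos H₀ = −tan(+19.6°) tan(-36.100°) = 0.2597, H₀ = 1.3081 rad.
Bracket: H₀ sin φ sin δ + cos φ cos δ sin H₀ = 1.3081×0.33545×-0.58920 + 0.94206×0.80799×0.96570 = -0.258542 + 0.735067 = 0.476525.
Q̄ = (S₀/π) × [bracket] = (2908/π) × 0.476525 = 441.09 W/m².
Ratio Q̄_A / Q̄_B = 1062.3 / 441.09 = 2.408.

Q̄_A / Q̄_B ≈ 2.41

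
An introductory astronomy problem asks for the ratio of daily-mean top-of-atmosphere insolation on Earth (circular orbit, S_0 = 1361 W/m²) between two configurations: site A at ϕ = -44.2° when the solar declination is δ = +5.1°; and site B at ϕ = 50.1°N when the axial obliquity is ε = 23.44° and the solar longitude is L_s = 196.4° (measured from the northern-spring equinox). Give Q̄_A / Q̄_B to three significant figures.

— Configuration A (ϕ=-44.2°):
cos h₀ = −tan(-44.2°) tan(+5.100°) = 0.0868, h₀ = 1.4839 rad.
Bracket: h₀ sin ϕ sin δ + cos ϕ cos δ sin h₀ = 1.4839×-0.69717×0.08889 + 0.71691×0.99604×0.99623 = -0.091959 + 0.711379 = 0.619420.
Q̄ = (S_0/π) × [bracket] = (1361/π) × 0.619420 = 268.34 W/m².
— Configuration B (ϕ=+50.1°):
Solar declination: sin δ = sin ε · sin L_s = sin 23.44° × sin 196.4° = -0.11231, so δ = -6.449°.
cos h₀ = −tan(+50.1°) tan(-6.449°) = 0.1352, h₀ = 1.4352 rad.
Bracket: h₀ sin ϕ sin δ + cos ϕ cos δ sin h₀ = 1.4352×0.76717×-0.11231 + 0.64145×0.99367×0.99082 = -0.123658 + 0.631538 = 0.507880.
Q̄ = (S_0/π) × [bracket] = (1361/π) × 0.507880 = 220.02 W/m².
Ratio Q̄_A / Q̄_B = 268.34 / 220.02 = 1.220.

Q̄_A / Q̄_B ≈ 1.22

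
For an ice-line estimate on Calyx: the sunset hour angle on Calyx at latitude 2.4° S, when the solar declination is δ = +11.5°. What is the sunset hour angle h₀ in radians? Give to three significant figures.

cos h₀ = −tan ϕ · tan δ = −tan(-2.4°) × tan(+11.500°) = 0.0085, so h₀ = 1.5623 rad = 89.51°.

h₀ = 1.56 rad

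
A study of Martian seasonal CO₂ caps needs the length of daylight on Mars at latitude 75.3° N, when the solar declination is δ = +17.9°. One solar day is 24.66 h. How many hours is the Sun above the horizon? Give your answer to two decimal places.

Sunrise equation: cos H₀ = −tan φ · tan δ = -1.2312 ≤ −1, so the Sun never sets (polar day) and H₀ = π.
Daylight = 2H₀/(2π) × 24.66 h = (3.1416/π) × 24.66 = 24.66 h.

24.66 h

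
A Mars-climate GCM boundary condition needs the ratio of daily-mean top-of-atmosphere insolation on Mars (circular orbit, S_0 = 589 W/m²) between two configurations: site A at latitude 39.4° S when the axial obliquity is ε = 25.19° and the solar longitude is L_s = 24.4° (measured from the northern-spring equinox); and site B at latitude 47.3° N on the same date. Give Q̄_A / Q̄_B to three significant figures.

Q̄_A / Q̄_B ≈ 0.672

— Configuration A (ϕ=-39.4°):
Solar declination: sin δ = sin ε · sin L_s = sin 25.19° × sin 24.4° = 0.17583, so δ = +10.127°.
cos h₀ = −tan(-39.4°) tan(+10.127°) = 0.1467, h₀ = 1.4236 rad.
Bracket: h₀ sin ϕ sin δ + cos ϕ cos δ sin h₀ = 1.4236×-0.63473×0.17583 + 0.77273×0.98442×0.98918 = -0.158880 + 0.752460 = 0.593580.
Q̄ = (S_0/π) × [bracket] = (589/π) × 0.593580 = 111.29 W/m².
— Configuration B (ϕ=+47.3°):
cos h₀ = −tan(+47.3°) tan(+10.127°) = -0.1936, h₀ = 1.7656 rad.
Bracket: h₀ sin ϕ sin δ + cos ϕ cos δ sin h₀ = 1.7656×0.73491×0.17583 + 0.67816×0.98442×0.98109 = 0.228149 + 0.654970 = 0.883119.
Q̄ = (S_0/π) × [bracket] = (589/π) × 0.883119 = 165.57 W/m².
Ratio Q̄_A / Q̄_B = 111.29 / 165.57 = 0.6722.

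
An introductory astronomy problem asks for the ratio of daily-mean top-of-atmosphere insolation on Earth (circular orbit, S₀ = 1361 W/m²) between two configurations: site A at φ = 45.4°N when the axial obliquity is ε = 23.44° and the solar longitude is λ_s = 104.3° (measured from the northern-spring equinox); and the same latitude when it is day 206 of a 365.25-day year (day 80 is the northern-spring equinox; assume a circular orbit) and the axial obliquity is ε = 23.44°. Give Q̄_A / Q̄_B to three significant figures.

Q̄_A / Q̄_B ≈ 1.06

— Configuration A (φ=+45.4°):
Solar declination: sin δ = sin ε · sin λ_s = sin 23.44° × sin 104.3° = 0.38546, so δ = +22.673°.
cos H₀ = −tan(+45.4°) tan(+22.673°) = -0.4236, H₀ = 2.0082 rad.
Bracket: H₀ sin φ sin δ + cos φ cos δ sin H₀ = 2.0082×0.71203×0.38546 + 0.70215×0.92272×0.90584 = 0.551169 + 0.586883 = 1.138052.
Q̄ = (S₀/π) × [bracket] = (1361/π) × 1.138052 = 493.03 W/m².
— Configuration B (φ=+45.4°):
Solar longitude: λ_s = 360° × (206 − 80)/365.25 = 124.189°.
sin δ = sin 23.44° × sin 124.189° = 0.32905, so δ = +19.211°.
cos H₀ = −tan(+45.4°) tan(+19.211°) = -0.3533, H₀ = 1.9319 rad.
Bracket: H₀ sin φ sin δ + cos φ cos δ sin H₀ = 1.9319×0.71203×0.32905 + 0.70215×0.94431×0.93549 = 0.452632 + 0.620274 = 1.072906.
Q̄ = (S₀/π) × [bracket] = (1361/π) × 1.072906 = 464.80 W/m².
Ratio Q̄_A / Q̄_B = 493.03 / 464.80 = 1.061.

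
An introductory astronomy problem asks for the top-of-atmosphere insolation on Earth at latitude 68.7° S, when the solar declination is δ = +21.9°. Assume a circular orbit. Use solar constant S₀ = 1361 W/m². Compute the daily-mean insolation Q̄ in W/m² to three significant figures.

Q̄ ≈ 0.00 W/m²

cos H₀ = −tan(-68.7°) tan(+21.900°) = 1.0311 ≥ 1 ⇒ polar night, H₀ = 0 and Q̄ = 0.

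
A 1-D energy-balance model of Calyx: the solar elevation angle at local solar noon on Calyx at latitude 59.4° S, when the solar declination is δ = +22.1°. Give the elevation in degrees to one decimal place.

At local noon the hour angle is zero, so the zenith angle equals |ϕ − δ| = |-59.4° − (+22.100°)| = 81.500°.
Elevation = 90° − 81.500° = 8.5°.

8.5°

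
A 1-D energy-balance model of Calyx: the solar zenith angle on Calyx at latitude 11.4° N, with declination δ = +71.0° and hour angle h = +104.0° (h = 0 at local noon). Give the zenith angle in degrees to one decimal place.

θ_z = 83.7°

cos θ_z = sin φ sin δ + cos φ cos δ cos h = 0.186889 + -0.077208 = 0.109681.
θ_z = arccos(0.109681) = 83.7°.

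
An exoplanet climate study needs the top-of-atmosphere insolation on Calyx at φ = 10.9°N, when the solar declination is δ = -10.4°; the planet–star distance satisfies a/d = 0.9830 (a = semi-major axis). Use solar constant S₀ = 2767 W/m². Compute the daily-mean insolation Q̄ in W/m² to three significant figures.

Q̄ ≈ 777 W/m²

cos H₀ = −tan(+10.9°) tan(-10.400°) = 0.0353, H₀ = 1.5354 rad.
Bracket: H₀ sin φ sin δ + cos φ cos δ sin H₀ = 1.5354×0.18910×-0.18052 + 0.98196×0.98357×0.99938 = -0.052413 + 0.965228 = 0.912815.
Inverse-square distance factor (a/d)² = 0.9830² = 0.966289.
Q̄ = (S₀/π) × 0.966289 × [bracket] = (2767/π) × 0.966289 × 0.912815 = 776.9 W/m².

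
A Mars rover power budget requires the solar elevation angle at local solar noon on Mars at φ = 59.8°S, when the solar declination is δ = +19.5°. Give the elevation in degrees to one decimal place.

10.7°

At local noon the hour angle is zero, so the zenith angle equals |φ − δ| = |-59.8° − (+19.500°)| = 79.300°.
Elevation = 90° − 79.300° = 10.7°.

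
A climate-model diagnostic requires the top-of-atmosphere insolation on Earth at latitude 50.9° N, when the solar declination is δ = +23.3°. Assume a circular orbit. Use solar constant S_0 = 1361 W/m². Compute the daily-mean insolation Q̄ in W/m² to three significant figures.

cos h₀ = −tan(+50.9°) tan(+23.300°) = -0.5299, h₀ = 2.1293 rad.
Bracket: h₀ sin ϕ sin δ + cos ϕ cos δ sin h₀ = 2.1293×0.77605×0.39555 + 0.63068×0.91845×0.84804 = 0.653624 + 0.491226 = 1.144850.
Q̄ = (S_0/π) × [bracket] = (1361/π) × 1.144850 = 496.0 W/m².

Q̄ ≈ 496 W/m²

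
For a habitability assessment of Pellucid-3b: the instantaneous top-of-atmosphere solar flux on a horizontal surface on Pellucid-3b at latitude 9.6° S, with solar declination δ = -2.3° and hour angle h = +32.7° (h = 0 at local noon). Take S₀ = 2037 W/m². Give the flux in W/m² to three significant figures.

cos θ_z = sin φ sin δ + cos φ cos δ cos h = 0.006693 + 0.829058 = 0.835751.
Flux = S₀ · cos θ_z = 2037 × 0.835751 = 1702 W/m².

1.70e+03 W/m²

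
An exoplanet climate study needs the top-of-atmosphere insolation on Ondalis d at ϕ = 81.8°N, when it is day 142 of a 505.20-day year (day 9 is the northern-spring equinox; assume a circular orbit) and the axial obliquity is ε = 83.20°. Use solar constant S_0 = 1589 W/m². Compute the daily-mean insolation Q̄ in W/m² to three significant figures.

Q̄ ≈ 1.56e+03 W/m²

Solar longitude: L_s = 360° × (142 − 9)/505.20 = 94.774°.
sin δ = sin 83.20° × sin 94.774° = 0.98952, so δ = +81.698°.
cos h₀ = −tan(+81.8°) tan(+81.698°) = -47.5557 ≤ −1 ⇒ polar day, h₀ = π.
Bracket: h₀ sin ϕ sin δ + cos ϕ cos δ sin h₀ = 3.1416×0.98978×0.98952 + 0.14263×0.14439×0.00000 = 3.076905 + 0.000000 = 3.076905.
Q̄ = (S_0/π) × [bracket] = (1589/π) × 3.076905 = 1556 W/m².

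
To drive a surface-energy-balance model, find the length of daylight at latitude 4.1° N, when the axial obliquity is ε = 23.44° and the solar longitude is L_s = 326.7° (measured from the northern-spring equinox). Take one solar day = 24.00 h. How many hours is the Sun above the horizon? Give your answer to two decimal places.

Solar declination: sin δ = sin ε · sin L_s = sin 23.44° × sin 326.7° = -0.21839, so δ = -12.615°.
cos h₀ = −tan ϕ · tan δ = −tan(+4.1°) × tan(-12.615°) = 0.0160, so h₀ = 1.5548 rad = 89.08°.
Daylight = 2h₀/(2π) × 24.00 h = (1.5548/π) × 24.00 = 11.88 h.

11.88 h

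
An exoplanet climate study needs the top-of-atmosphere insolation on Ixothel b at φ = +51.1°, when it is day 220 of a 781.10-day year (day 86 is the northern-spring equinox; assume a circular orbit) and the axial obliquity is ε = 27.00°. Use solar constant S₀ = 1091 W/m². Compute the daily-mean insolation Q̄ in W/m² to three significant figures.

Solar longitude: λ_s = 360° × (220 − 86)/781.10 = 61.759°.
sin δ = sin 27.00° × sin 61.759° = 0.39995, so δ = +23.575°.
cos H₀ = −tan(+51.1°) tan(+23.575°) = -0.5408, H₀ = 2.1422 rad.
Bracket: H₀ sin φ sin δ + cos φ cos δ sin H₀ = 2.1422×0.77824×0.39995 + 0.62796×0.91654×0.84115 = 0.666775 + 0.484124 = 1.150899.
Q̄ = (S₀/π) × [bracket] = (1091/π) × 1.150899 = 399.7 W/m².

Q̄ ≈ 400 W/m²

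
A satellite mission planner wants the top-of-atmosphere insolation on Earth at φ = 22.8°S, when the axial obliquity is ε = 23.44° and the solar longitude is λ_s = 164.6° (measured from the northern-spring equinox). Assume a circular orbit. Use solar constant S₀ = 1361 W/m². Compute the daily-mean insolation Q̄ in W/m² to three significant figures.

Solar declination: sin δ = sin ε · sin λ_s = sin 23.44° × sin 164.6° = 0.10564, so δ = +6.064°.
cos H₀ = −tan(-22.8°) tan(+6.064°) = 0.0447, H₀ = 1.5261 rad.
Bracket: H₀ sin φ sin δ + cos φ cos δ sin H₀ = 1.5261×-0.38752×0.10564 + 0.92186×0.99440×0.99900 = -0.062475 + 0.915781 = 0.853306.
Q̄ = (S₀/π) × [bracket] = (1361/π) × 0.853306 = 369.7 W/m².

Q̄ ≈ 370 W/m²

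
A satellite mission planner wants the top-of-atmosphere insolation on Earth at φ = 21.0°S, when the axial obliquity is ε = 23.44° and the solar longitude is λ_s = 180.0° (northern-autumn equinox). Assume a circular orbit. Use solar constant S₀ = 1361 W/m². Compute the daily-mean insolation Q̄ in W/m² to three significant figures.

Solar declination: sin δ = sin ε · sin λ_s = sin 23.44° × sin 180.0° = 0.00000, so δ = +0.000°.
cos H₀ = −tan(-21.0°) tan(+0.000°) = 0.0000, H₀ = 1.5708 rad.
Bracket: H₀ sin φ sin δ + cos φ cos δ sin H₀ = 1.5708×-0.35837×0.00000 + 0.93358×1.00000×1.00000 = -0.000000 + 0.933580 = 0.933580.
Q̄ = (S₀/π) × [bracket] = (1361/π) × 0.933580 = 404.4 W/m².

Q̄ ≈ 404 W/m²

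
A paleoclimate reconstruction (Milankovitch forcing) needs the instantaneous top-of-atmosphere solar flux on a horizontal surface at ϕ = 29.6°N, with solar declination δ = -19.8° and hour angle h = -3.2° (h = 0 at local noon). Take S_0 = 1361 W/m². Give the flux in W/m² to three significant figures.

884 W/m²

cos θ_z = sin ϕ sin δ + cos ϕ cos δ cos h = -0.167317 + 0.816815 = 0.649498.
Flux = S_0 · cos θ_z = 1361 × 0.649498 = 884.0 W/m².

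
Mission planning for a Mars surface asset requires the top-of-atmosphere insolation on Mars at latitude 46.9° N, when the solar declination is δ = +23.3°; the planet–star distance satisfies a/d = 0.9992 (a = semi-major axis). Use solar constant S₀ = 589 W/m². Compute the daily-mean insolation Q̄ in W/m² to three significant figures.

cos H₀ = −tan(+46.9°) tan(+23.300°) = -0.4602, H₀ = 2.0490 rad.
Bracket: H₀ sin φ sin δ + cos φ cos δ sin H₀ = 2.0490×0.73016×0.39555 + 0.68327×0.91845×0.88780 = 0.591782 + 0.557138 = 1.148920.
Inverse-square distance factor (a/d)² = 0.9992² = 0.998401.
Q̄ = (S₀/π) × 0.998401 × [bracket] = (589/π) × 0.998401 × 1.148920 = 215.1 W/m².

Q̄ ≈ 215 W/m²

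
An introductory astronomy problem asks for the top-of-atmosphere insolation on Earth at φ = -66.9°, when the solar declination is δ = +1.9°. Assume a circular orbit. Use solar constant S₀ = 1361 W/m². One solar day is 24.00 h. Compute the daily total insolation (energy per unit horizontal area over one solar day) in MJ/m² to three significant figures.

cos H₀ = −tan(-66.9°) tan(+1.900°) = 0.0778, H₀ = 1.4929 rad.
Bracket: H₀ sin φ sin δ + cos φ cos δ sin H₀ = 1.4929×-0.91982×0.03316 + 0.39234×0.99945×0.99697 = -0.045535 + 0.390936 = 0.345401.
Q̄ = (S₀/π) × [bracket] = (1361/π) × 0.345401 = 149.63 W/m².
Daily total = Q̄ × 24.00 h × 3600 s/h = 149.63 × 24.00 × 3600 / 10⁶ = 12.93 MJ/m².

12.9 MJ/m²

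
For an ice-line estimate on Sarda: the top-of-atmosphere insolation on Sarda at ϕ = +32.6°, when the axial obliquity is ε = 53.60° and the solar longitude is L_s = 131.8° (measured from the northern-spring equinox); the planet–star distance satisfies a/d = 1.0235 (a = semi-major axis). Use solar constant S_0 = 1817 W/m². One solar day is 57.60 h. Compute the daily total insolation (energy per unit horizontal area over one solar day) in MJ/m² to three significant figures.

Solar declination: sin δ = sin ε · sin L_s = sin 53.60° × sin 131.8° = 0.60003, so δ = +36.872°.
cos h₀ = −tan(+32.6°) tan(+36.872°) = -0.4797, h₀ = 2.0711 rad.
Bracket: h₀ sin ϕ sin δ + cos ϕ cos δ sin h₀ = 2.0711×0.53877×0.60003 + 0.84245×0.79998×0.87744 = 0.669541 + 0.591345 = 1.260886.
Inverse-square distance factor (a/d)² = 1.0235² = 1.047552.
Q̄ = (S_0/π) × 1.047552 × [bracket] = (1817/π) × 1.047552 × 1.260886 = 763.94 W/m².
Daily total = Q̄ × 57.60 h × 3600 s/h = 763.94 × 57.60 × 3600 / 10⁶ = 158.4 MJ/m².

158 MJ/m²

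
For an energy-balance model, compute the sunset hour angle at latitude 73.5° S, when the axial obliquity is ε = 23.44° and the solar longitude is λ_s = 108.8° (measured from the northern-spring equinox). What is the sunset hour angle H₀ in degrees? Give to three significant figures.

Solar declination: sin δ = sin ε · sin λ_s = sin 23.44° × sin 108.8° = 0.37657, so δ = +22.121°.
cos H₀ = −tan φ · tan δ = 1.3723 ≥ 1, so the Sun never rises (polar night) and H₀ = 0.

H₀ = 0.00°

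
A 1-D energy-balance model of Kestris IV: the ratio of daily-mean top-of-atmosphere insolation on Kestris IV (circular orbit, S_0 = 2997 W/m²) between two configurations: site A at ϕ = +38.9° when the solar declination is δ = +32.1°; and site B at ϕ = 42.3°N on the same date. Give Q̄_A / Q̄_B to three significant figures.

Q̄_A / Q̄_B ≈ 0.982

— Configuration A (ϕ=+38.9°):
cos h₀ = −tan(+38.9°) tan(+32.100°) = -0.5062, h₀ = 2.1015 rad.
Bracket: h₀ sin ϕ sin δ + cos ϕ cos δ sin h₀ = 2.1015×0.62796×0.53140 + 0.77824×0.84712×0.86244 = 0.701266 + 0.568574 = 1.269840.
Q̄ = (S_0/π) × [bracket] = (2997/π) × 1.269840 = 1211.4 W/m².
— Configuration B (ϕ=+42.3°):
cos h₀ = −tan(+42.3°) tan(+32.100°) = -0.5708, h₀ = 2.1783 rad.
Bracket: h₀ sin ϕ sin δ + cos ϕ cos δ sin h₀ = 2.1783×0.67301×0.53140 + 0.73963×0.84712×0.82109 = 0.779042 + 0.514458 = 1.293500.
Q̄ = (S_0/π) × [bracket] = (2997/π) × 1.293500 = 1234.0 W/m².
Ratio Q̄_A / Q̄_B = 1211.4 / 1234.0 = 0.9817.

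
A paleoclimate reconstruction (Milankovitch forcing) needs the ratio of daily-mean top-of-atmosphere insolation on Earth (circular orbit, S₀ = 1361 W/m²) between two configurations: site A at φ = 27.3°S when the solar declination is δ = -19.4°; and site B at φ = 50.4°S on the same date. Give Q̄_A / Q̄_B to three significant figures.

— Configuration A (φ=-27.3°):
cos H₀ = −tan(-27.3°) tan(-19.400°) = -0.1818, H₀ = 1.7536 rad.
Bracket: H₀ sin φ sin δ + cos φ cos δ sin H₀ = 1.7536×-0.45865×-0.33216 + 0.88862×0.94322×0.98334 = 0.267153 + 0.824200 = 1.091353.
Q̄ = (S₀/π) × [bracket] = (1361/π) × 1.091353 = 472.80 W/m².
— Configuration B (φ=-50.4°):
cos H₀ = −tan(-50.4°) tan(-19.400°) = -0.4257, H₀ = 2.0105 rad.
Bracket: H₀ sin φ sin δ + cos φ cos δ sin H₀ = 2.0105×-0.77051×-0.33216 + 0.63742×0.94322×0.90487 = 0.514552 + 0.544033 = 1.058585.
Q̄ = (S₀/π) × [bracket] = (1361/π) × 1.058585 = 458.60 W/m².
Ratio Q̄_A / Q̄_B = 472.80 / 458.60 = 1.031.

Q̄_A / Q̄_B ≈ 1.03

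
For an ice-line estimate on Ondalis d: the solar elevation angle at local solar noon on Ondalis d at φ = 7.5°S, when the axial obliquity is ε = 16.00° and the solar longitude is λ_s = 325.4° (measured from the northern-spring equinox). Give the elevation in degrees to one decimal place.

Solar declination: sin δ = sin ε · sin λ_s = sin 16.00° × sin 325.4° = -0.15652, so δ = -9.005°.
At local noon the hour angle is zero, so the zenith angle equals |φ − δ| = |-7.5° − (-9.005°)| = 1.505°.
Elevation = 90° − 1.505° = 88.5°.

88.5°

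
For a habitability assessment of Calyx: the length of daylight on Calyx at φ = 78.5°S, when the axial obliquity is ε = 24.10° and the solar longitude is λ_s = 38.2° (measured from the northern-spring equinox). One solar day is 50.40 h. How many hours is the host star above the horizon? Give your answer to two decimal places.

Solar declination: sin δ = sin ε · sin λ_s = sin 24.10° × sin 38.2° = 0.25251, so δ = +14.626°.
cos H₀ = −tan φ · tan δ = 1.2827 ≥ 1, so the host star never rises (polar night) and H₀ = 0.
Daylight = 2H₀/(2π) × 50.40 h = (0.0000/π) × 50.40 = 0.00 h.

0.00 h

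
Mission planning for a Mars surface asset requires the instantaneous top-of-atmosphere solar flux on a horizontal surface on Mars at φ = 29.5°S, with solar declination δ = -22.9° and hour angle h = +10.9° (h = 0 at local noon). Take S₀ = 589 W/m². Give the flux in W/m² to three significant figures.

577 W/m²

cos θ_z = sin φ sin δ + cos φ cos δ cos h = 0.191614 + 0.787294 = 0.978908.
Flux = S₀ · cos θ_z = 589 × 0.978908 = 576.6 W/m².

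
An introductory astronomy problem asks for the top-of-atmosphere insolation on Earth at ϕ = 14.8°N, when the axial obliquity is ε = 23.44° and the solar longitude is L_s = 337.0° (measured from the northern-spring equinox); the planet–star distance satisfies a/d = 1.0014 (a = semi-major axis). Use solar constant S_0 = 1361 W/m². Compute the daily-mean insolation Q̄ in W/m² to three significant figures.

Q̄ ≈ 388 W/m²

Solar declination: sin δ = sin ε · sin L_s = sin 23.44° × sin 337.0° = -0.15543, so δ = -8.942°.
cos h₀ = −tan(+14.8°) tan(-8.942°) = 0.0416, h₀ = 1.5292 rad.
Bracket: h₀ sin ϕ sin δ + cos ϕ cos δ sin h₀ = 1.5292×0.25545×-0.15543 + 0.96682×0.98785×0.99914 = -0.060716 + 0.954252 = 0.893536.
Inverse-square distance factor (a/d)² = 1.0014² = 1.002802.
Q̄ = (S_0/π) × 1.002802 × [bracket] = (1361/π) × 1.002802 × 0.893536 = 388.2 W/m².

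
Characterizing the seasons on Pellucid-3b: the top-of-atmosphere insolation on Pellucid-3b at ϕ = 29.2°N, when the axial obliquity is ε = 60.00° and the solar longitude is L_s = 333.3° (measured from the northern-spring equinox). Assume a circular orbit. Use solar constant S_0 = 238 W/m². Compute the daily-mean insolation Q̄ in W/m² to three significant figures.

Solar declination: sin δ = sin ε · sin L_s = sin 60.00° × sin 333.3° = -0.38912, so δ = -22.900°.
cos h₀ = −tan(+29.2°) tan(-22.900°) = 0.2361, h₀ = 1.3325 rad.
Bracket: h₀ sin ϕ sin δ + cos ϕ cos δ sin h₀ = 1.3325×0.48786×-0.38912 + 0.87292×0.92119×0.97173 = -0.252957 + 0.781393 = 0.528436.
Q̄ = (S_0/π) × [bracket] = (238/π) × 0.528436 = 40.03 W/m².

Q̄ ≈ 40.0 W/m²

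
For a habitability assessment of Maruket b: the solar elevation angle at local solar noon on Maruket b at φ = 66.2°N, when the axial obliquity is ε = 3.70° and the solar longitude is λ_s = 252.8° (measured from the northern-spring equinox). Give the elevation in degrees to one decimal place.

20.3°

Solar declination: sin δ = sin ε · sin λ_s = sin 3.70° × sin 252.8° = -0.06165, so δ = -3.534°.
At local noon the hour angle is zero, so the zenith angle equals |φ − δ| = |+66.2° − (-3.534°)| = 69.734°.
Elevation = 90° − 69.734° = 20.3°.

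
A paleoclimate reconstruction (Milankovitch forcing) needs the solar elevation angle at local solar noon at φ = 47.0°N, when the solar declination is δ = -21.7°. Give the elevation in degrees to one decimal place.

21.3°

At local noon the hour angle is zero, so the zenith angle equals |φ − δ| = |+47.0° − (-21.700°)| = 68.700°.
Elevation = 90° − 68.700° = 21.3°.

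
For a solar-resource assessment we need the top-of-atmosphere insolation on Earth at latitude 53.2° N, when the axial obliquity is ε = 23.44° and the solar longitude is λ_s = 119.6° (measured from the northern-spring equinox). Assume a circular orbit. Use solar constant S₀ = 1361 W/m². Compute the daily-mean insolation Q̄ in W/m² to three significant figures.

Q̄ ≈ 462 W/m²

Solar declination: sin δ = sin ε · sin λ_s = sin 23.44° × sin 119.6° = 0.34588, so δ = +20.235°.
cos H₀ = −tan(+53.2°) tan(+20.235°) = -0.4928, H₀ = 2.0860 rad.
Bracket: H₀ sin φ sin δ + cos φ cos δ sin H₀ = 2.0860×0.80073×0.34588 + 0.59902×0.93828×0.87017 = 0.577731 + 0.489078 = 1.066809.
Q̄ = (S₀/π) × [bracket] = (1361/π) × 1.066809 = 462.2 W/m².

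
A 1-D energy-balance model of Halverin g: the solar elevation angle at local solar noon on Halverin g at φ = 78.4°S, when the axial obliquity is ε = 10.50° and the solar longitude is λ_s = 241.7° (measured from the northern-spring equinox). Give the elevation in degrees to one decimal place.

20.8°

Solar declination: sin δ = sin ε · sin λ_s = sin 10.50° × sin 241.7° = -0.16045, so δ = -9.233°.
At local noon the hour angle is zero, so the zenith angle equals |φ − δ| = |-78.4° − (-9.233°)| = 69.167°.
Elevation = 90° − 69.167° = 20.8°.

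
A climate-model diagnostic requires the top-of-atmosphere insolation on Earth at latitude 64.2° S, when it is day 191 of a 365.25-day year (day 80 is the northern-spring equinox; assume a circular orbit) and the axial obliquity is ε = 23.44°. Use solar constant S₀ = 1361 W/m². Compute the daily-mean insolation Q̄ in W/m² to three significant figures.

Q̄ ≈ 10.9 W/m²

Solar longitude: λ_s = 360° × (191 − 80)/365.25 = 109.405°.
sin δ = sin 23.44° × sin 109.405° = 0.37519, so δ = +22.036°.
cos H₀ = −tan(-64.2°) tan(+22.036°) = 0.8373, H₀ = 0.5785 rad.
Bracket: H₀ sin φ sin δ + cos φ cos δ sin H₀ = 0.5785×-0.90032×0.37519 + 0.43523×0.92695×0.54676 = -0.195412 + 0.220583 = 0.025171.
Q̄ = (S₀/π) × [bracket] = (1361/π) × 0.025171 = 10.90 W/m².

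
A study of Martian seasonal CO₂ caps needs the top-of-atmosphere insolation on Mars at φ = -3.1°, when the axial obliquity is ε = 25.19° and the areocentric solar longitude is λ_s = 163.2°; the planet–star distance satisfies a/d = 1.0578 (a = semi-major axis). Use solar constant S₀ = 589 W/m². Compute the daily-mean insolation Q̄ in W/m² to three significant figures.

Q̄ ≈ 206 W/m²

sin δ = sin 25.19° × sin 163.2° = 0.12302, so δ = +7.066°.
cos H₀ = −tan(-3.1°) tan(+7.066°) = 0.0067, H₀ = 1.5641 rad.
Bracket: H₀ sin φ sin δ + cos φ cos δ sin H₀ = 1.5641×-0.05408×0.12302 + 0.99854×0.99240×0.99998 = -0.010406 + 0.990931 = 0.980525.
Inverse-square distance factor (a/d)² = 1.0578² = 1.118941.
Q̄ = (S₀/π) × 1.118941 × [bracket] = (589/π) × 1.118941 × 0.980525 = 205.7 W/m².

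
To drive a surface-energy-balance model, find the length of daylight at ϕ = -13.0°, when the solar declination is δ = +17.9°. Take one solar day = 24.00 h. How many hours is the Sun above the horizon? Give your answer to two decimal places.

cos h₀ = −tan ϕ · tan δ = −tan(-13.0°) × tan(+17.900°) = 0.0746, so h₀ = 1.4962 rad = 85.72°.
Daylight = 2h₀/(2π) × 24.00 h = (1.4962/π) × 24.00 = 11.43 h.

11.43 h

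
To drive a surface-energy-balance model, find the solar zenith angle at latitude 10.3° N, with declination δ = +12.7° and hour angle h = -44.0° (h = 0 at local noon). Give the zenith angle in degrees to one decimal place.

cos θ_z = sin φ sin δ + cos φ cos δ cos h = 0.039309 + 0.690432 = 0.729741.
θ_z = arccos(0.729741) = 43.1°.

θ_z = 43.1°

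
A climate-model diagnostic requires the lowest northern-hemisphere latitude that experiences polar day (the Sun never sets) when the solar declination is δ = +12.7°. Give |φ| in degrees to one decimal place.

|φ| = 77.3°

Polar day requires cos H₀ = −tan φ tan δ ≤ −1, i.e. tan φ tan δ ≥ 1.
The boundary is |tan φ| · |tan δ| = 1, so |φ| = 90° − |δ| = 90° − 12.7° = 77.3° in the northern hemisphere.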